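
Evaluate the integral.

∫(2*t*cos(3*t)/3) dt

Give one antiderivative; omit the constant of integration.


Answer: 2*t*sin(3*t)/9 + 2*cos(3*t)/27.


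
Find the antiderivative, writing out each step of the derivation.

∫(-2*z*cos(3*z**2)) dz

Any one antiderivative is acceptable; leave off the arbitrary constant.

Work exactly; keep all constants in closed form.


Step 1. Substitute u = z**2, turning ∫(-2*z*cos(3*z**2)) dz into ∫(-cos(3*u)) du: now ∫(-cos(3*u)) du.
Step 2. Evaluate the standard form: now -sin(3*u)/3.
Step 3. Substitute back u = z**2: now -sin(3*z**2)/3.
Answer: -sin(3*z**2)/3.


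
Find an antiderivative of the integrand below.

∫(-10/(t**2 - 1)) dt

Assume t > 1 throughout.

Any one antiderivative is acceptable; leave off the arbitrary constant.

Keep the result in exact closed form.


Answer: -5*log(t - 1) + 5*log(t + 1).


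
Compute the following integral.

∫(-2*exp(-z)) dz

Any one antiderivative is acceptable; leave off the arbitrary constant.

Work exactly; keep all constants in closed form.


Answer: 2*exp(-z).


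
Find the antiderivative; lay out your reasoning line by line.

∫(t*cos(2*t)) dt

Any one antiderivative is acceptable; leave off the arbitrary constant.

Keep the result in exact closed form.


Step 1. Integrate ∫(t*cos(2*t)) dt by parts with u = t, dv = (cos(2*t)) dt, so v = sin(2*t)/2: now t*sin(2*t)/2 + ∫(-sin(2*t)/2) dt.
Step 2. Evaluate the standard form: now t*sin(2*t)/2 + cos(2*t)/4.
Answer: t*sin(2*t)/2 + cos(2*t)/4.


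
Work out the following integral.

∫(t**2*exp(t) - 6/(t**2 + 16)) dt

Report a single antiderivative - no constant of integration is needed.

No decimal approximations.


Answer: t**2*exp(t) - 2*t*exp(t) + 2*exp(t) - 3*atan(t/4)/2.


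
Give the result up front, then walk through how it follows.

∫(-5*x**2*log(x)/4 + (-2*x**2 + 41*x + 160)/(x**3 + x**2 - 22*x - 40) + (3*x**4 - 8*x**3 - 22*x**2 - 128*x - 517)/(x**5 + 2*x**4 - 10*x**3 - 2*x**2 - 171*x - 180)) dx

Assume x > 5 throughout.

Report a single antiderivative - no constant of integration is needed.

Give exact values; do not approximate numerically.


The answer is -5*x**3*log(x)/12 + 5*x**3/36 + 5*log(x - 5) - log(x - 4) + 2*log(x + 1) - 5*log(x + 2) - 2*log(x + 4) + 2*log(x + 5) + 2*atan(x/3)/3.
Step 1. Rewrite: now ∫(-5*x**2*log(x)/4) dx + ∫((-2*x**2 + 41*x + 160)/(x**3 + x**2 - 22*x - 40)) dx + ∫((3*x**4 - 8*x**3 - 22*x**2 - 128*x - 517)/(x**5 + 2*x**4 - 10*x**3 - 2*x**2 - 171*x - 180)) dx.
Step 2. Decompose ∫((3*x**4 - 8*x**3 - 22*x**2 - 128*x - 517)/(x**5 + 2*x**4 - 10*x**3 - 2*x**2 - 171*x - 180)) dx by partial fractions, (3*x**4 - 8*x**3 - 22*x**2 - 128*x - 517)/(x**5 + 2*x**4 - 10*x**3 - 2*x**2 - 171*x - 180) = 2/(x**2 + 9) + 2/(x + 5) + 2/(x + 1) - 1/(x - 4): now ∫(-5*x**2*log(x)/4) dx + ∫((-2*x**2 + 41*x + 160)/(x**3 + x**2 - 22*x - 40)) dx + ∫(-1/(x - 4)) dx + ∫(2/(x + 1)) dx + ∫(2/(x + 5)) dx + ∫(2/(x**2 + 9)) dx.
Step 3. Evaluate the standard form [assuming x > -5]: now 2*log(x + 5) + ∫(-5*x**2*log(x)/4) dx + ∫((-2*x**2 + 41*x + 160)/(x**3 + x**2 - 22*x - 40)) dx + ∫(-1/(x - 4)) dx + ∫(2/(x + 1)) dx + ∫(2/(x**2 + 9)) dx.
Step 4. Evaluate the standard form [assuming x > -1]: now 2*log(x + 1) + 2*log(x + 5) + ∫(-5*x**2*log(x)/4) dx + ∫((-2*x**2 + 41*x + 160)/(x**3 + x**2 - 22*x - 40)) dx + ∫(-1/(x - 4)) dx + ∫(2/(x**2 + 9)) dx.
Step 5. Evaluate the standard form [assuming x > 4]: now -log(x - 4) + 2*log(x + 1) + 2*log(x + 5) + ∫(-5*x**2*log(x)/4) dx + ∫((-2*x**2 + 41*x + 160)/(x**3 + x**2 - 22*x - 40)) dx + ∫(2/(x**2 + 9)) dx.
Step 6. Evaluate the standard form: now -log(x - 4) + 2*log(x + 1) + 2*log(x + 5) + 2*atan(x/3)/3 + ∫(-5*x**2*log(x)/4) dx + ∫((-2*x**2 + 41*x + 160)/(x**3 + x**2 - 22*x - 40)) dx.
Step 7. Decompose ∫((-2*x**2 + 41*x + 160)/(x**3 + x**2 - 22*x - 40)) dx by partial fractions, (-2*x**2 + 41*x + 160)/(x**3 + x**2 - 22*x - 40) = -2/(x + 4) - 5/(x + 2) + 5/(x - 5): now -log(x - 4) + 2*log(x + 1) + 2*log(x + 5) + 2*atan(x/3)/3 + ∫(-5*x**2*log(x)/4) dx + ∫(5/(x - 5)) dx + ∫(-5/(x + 2)) dx + ∫(-2/(x + 4)) dx.
Step 8. Evaluate the standard form [assuming x > -4]: now -log(x - 4) + 2*log(x + 1) - 2*log(x + 4) + 2*log(x + 5) + 2*atan(x/3)/3 + ∫(-5*x**2*log(x)/4) dx + ∫(5/(x - 5)) dx + ∫(-5/(x + 2)) dx.
Step 9. Evaluate the standard form [assuming x > -2]: now -log(x - 4) + 2*log(x + 1) - 5*log(x + 2) - 2*log(x + 4) + 2*log(x + 5) + 2*atan(x/3)/3 + ∫(-5*x**2*log(x)/4) dx + ∫(5/(x - 5)) dx.
Step 10. Evaluate the standard form [assuming x > 5]: now 5*log(x - 5) - log(x - 4) + 2*log(x + 1) - 5*log(x + 2) - 2*log(x + 4) + 2*log(x + 5) + 2*atan(x/3)/3 + ∫(-5*x**2*log(x)/4) dx.
Step 11. Integrate ∫(-5*x**2*log(x)/4) dx by parts with u = log(x), dv = (-5*x**2/4) dx, so v = -5*x**3/12 [assuming x > 0]: now -5*x**3*log(x)/12 + 5*log(x - 5) - log(x - 4) + 2*log(x + 1) - 5*log(x + 2) - 2*log(x + 4) + 2*log(x + 5) + 2*atan(x/3)/3 + ∫(5*x**2/12) dx.
Step 12. Evaluate the standard form: now -5*x**3*log(x)/12 + 5*x**3/36 + 5*log(x - 5) - log(x - 4) + 2*log(x + 1) - 5*log(x + 2) - 2*log(x + 4) + 2*log(x + 5) + 2*atan(x/3)/3.
Answer: -5*x**3*log(x)/12 + 5*x**3/36 + 5*log(x - 5) - log(x - 4) + 2*log(x + 1) - 5*log(x + 2) - 2*log(x + 4) + 2*log(x + 5) + 2*atan(x/3)/3.


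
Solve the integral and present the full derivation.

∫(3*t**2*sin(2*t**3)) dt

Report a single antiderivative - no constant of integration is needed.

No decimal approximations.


Step 1. Substitute u = t**3, turning ∫(3*t**2*sin(2*t**3)) dt into ∫(sin(2*u)) du: now ∫(sin(2*u)) du.
Step 2. Evaluate the standard form: now -cos(2*u)/2.
Step 3. Substitute back u = t**3: now -cos(2*t**3)/2.
Answer: -cos(2*t**3)/2.


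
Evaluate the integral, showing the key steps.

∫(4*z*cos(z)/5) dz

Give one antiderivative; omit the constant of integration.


Step 1. Integrate ∫(4*z*cos(z)/5) dz by parts with u = z, dv = (4*cos(z)/5) dz, so v = 4*sin(z)/5: now 4*z*sin(z)/5 + ∫(-4*sin(z)/5) dz.
Step 2. Evaluate the standard form: now 4*z*sin(z)/5 + 4*cos(z)/5.
Answer: 4*z*sin(z)/5 + 4*cos(z)/5.


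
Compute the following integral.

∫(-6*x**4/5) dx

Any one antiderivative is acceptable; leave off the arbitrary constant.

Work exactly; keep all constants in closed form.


Answer: -6*x**5/25.


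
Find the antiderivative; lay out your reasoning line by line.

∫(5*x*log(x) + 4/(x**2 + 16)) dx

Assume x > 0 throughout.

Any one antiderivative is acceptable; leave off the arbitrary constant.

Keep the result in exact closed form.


Step 1. Rewrite: now ∫(5*x*log(x)) dx + ∫(4/(x**2 + 16)) dx.
Step 2. Integrate ∫(5*x*log(x)) dx by parts with u = log(x), dv = (5*x) dx, so v = 5*x**2/2 [assuming x > 0]: now 5*x**2*log(x)/2 + ∫(-5*x/2) dx + ∫(4/(x**2 + 16)) dx.
Step 3. Evaluate the standard form: now 5*x**2*log(x)/2 - 5*x**2/4 + ∫(4/(x**2 + 16)) dx.
Step 4. Evaluate the standard form: now 5*x**2*log(x)/2 - 5*x**2/4 + atan(x/4).
Answer: 5*x**2*log(x)/2 - 5*x**2/4 + atan(x/4).


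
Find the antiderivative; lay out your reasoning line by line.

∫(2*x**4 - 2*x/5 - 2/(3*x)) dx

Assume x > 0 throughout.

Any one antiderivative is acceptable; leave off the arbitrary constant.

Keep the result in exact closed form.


Step 1. Rewrite: now ∫(-2/(3*x)) dx + ∫(-2*x/5) dx + ∫(2*x**4) dx.
Step 2. Evaluate the standard form: now 2*x**5/5 + ∫(-2/(3*x)) dx + ∫(-2*x/5) dx.
Step 3. Evaluate the standard form [assuming x > 0]: now 2*x**5/5 - 2*log(x)/3 + ∫(-2*x/5) dx.
Step 4. Evaluate the standard form: now 2*x**5/5 - x**2/5 - 2*log(x)/3.
Answer: 2*x**5/5 - x**2/5 - 2*log(x)/3.


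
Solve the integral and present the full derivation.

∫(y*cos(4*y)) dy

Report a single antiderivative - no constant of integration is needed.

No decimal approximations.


Step 1. Integrate ∫(y*cos(4*y)) dy by parts with u = y, dv = (cos(4*y)) dy, so v = sin(4*y)/4: now y*sin(4*y)/4 + ∫(-sin(4*y)/4) dy.
Step 2. Evaluate the standard form: now y*sin(4*y)/4 + cos(4*y)/16.
Answer: y*sin(4*y)/4 + cos(4*y)/16.


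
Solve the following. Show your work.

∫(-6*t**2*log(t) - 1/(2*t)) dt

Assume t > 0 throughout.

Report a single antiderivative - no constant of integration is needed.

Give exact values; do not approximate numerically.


Step 1. Rewrite: now ∫(-1/(2*t)) dt + ∫(-6*t**2*log(t)) dt.
Step 2. Integrate ∫(-6*t**2*log(t)) dt by parts with u = log(t), dv = (-6*t**2) dt, so v = -2*t**3 [assuming t > 0]: now -2*t**3*log(t) + ∫(-1/(2*t)) dt + ∫(2*t**2) dt.
Step 3. Evaluate the standard form: now -2*t**3*log(t) + 2*t**3/3 + ∫(-1/(2*t)) dt.
Step 4. Evaluate the standard form [assuming t > 0]: now -2*t**3*log(t) + 2*t**3/3 - log(t)/2.
Answer: -2*t**3*log(t) + 2*t**3/3 - log(t)/2.


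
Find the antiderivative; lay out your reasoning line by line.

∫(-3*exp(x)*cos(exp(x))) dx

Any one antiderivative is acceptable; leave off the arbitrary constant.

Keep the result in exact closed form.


Step 1. Substitute u = exp(x), turning ∫(-3*exp(x)*cos(exp(x))) dx into ∫(-3*cos(u)) du: now ∫(-3*cos(u)) du.
Step 2. Evaluate the standard form: now -3*sin(u).
Step 3. Substitute back u = exp(x): now -3*sin(exp(x)).
Answer: -3*sin(exp(x)).


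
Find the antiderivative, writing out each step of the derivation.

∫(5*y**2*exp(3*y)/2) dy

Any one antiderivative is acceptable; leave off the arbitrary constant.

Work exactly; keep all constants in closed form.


Step 1. Integrate ∫(5*y**2*exp(3*y)/2) dy by parts with u = y**2, dv = (5*exp(3*y)/2) dy, so v = 5*exp(3*y)/6: now 5*y**2*exp(3*y)/6 + ∫(-5*y*exp(3*y)/3) dy.
Step 2. Integrate ∫(-5*y*exp(3*y)/3) dy by parts with u = y, dv = (-5*exp(3*y)/3) dy, so v = -5*exp(3*y)/9: now 5*y**2*exp(3*y)/6 - 5*y*exp(3*y)/9 + ∫(5*exp(3*y)/9) dy.
Step 3. Evaluate the standard form: now 5*y**2*exp(3*y)/6 - 5*y*exp(3*y)/9 + 5*exp(3*y)/27.
Answer: 5*y**2*exp(3*y)/6 - 5*y*exp(3*y)/9 + 5*exp(3*y)/27.


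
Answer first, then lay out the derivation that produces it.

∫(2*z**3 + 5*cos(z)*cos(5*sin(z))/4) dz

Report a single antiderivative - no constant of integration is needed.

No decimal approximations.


The answer is z**4/2 + sin(5*sin(z))/4.
Step 1. Rewrite: now ∫(2*z**3) dz + ∫(5*cos(z)*cos(5*sin(z))/4) dz.
Step 2. Evaluate the standard form: now z**4/2 + ∫(5*cos(z)*cos(5*sin(z))/4) dz.
Step 3. Substitute u = sin(z), turning ∫(5*cos(z)*cos(5*sin(z))/4) dz into ∫(5*cos(5*u)/4) du: now z**4/2 + ∫(5*cos(5*u)/4) du.
Step 4. Evaluate the standard form: now z**4/2 + sin(5*u)/4.
Step 5. Substitute back u = sin(z): now z**4/2 + sin(5*sin(z))/4.
Answer: z**4/2 + sin(5*sin(z))/4.


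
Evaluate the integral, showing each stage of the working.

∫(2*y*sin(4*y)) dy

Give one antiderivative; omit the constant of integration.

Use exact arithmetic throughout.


Step 1. Integrate ∫(2*y*sin(4*y)) dy by parts with u = y, dv = (2*sin(4*y)) dy, so v = -cos(4*y)/2: now -y*cos(4*y)/2 + ∫(cos(4*y)/2) dy.
Step 2. Evaluate the standard form: now -y*cos(4*y)/2 + sin(4*y)/8.
Answer: -y*cos(4*y)/2 + sin(4*y)/8.


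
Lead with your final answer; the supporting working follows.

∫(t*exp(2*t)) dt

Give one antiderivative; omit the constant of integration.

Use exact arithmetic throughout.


The answer is t*exp(2*t)/2 - exp(2*t)/4.
Step 1. Integrate ∫(t*exp(2*t)) dt by parts with u = t, dv = (exp(2*t)) dt, so v = exp(2*t)/2: now t*exp(2*t)/2 + ∫(-exp(2*t)/2) dt.
Step 2. Evaluate the standard form: now t*exp(2*t)/2 - exp(2*t)/4.
Answer: t*exp(2*t)/2 - exp(2*t)/4.


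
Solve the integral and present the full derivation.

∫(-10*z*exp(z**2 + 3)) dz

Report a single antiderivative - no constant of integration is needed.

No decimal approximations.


Step 1. Substitute u = z**2 + 3, turning ∫(-10*z*exp(z**2 + 3)) dz into ∫(-5*exp(u)) du: now ∫(-5*exp(u)) du.
Step 2. Evaluate the standard form: now -5*exp(u).
Step 3. Substitute back u = z**2 + 3: now -5*exp(z**2 + 3).
Answer: -5*exp(z**2 + 3).


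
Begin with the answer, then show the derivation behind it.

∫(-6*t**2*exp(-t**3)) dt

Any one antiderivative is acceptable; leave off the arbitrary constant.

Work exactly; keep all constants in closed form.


The answer is 2*exp(-t**3).
Step 1. Substitute u = t**3, turning ∫(-6*t**2*exp(-t**3)) dt into ∫(-2*exp(-u)) du: now ∫(-2*exp(-u)) du.
Step 2. Evaluate the standard form: now 2*exp(-u).
Step 3. Substitute back u = t**3: now 2*exp(-t**3).
Answer: 2*exp(-t**3).


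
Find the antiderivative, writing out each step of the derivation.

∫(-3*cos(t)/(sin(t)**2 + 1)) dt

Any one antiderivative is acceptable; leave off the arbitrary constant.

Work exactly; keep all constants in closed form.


Step 1. Substitute u = sin(t), turning ∫(-3*cos(t)/(sin(t)**2 + 1)) dt into ∫(-3/(u**2 + 1)) du: now ∫(-3/(u**2 + 1)) du.
Step 2. Evaluate the standard form: now -3*atan(u).
Step 3. Substitute back u = sin(t): now -3*atan(sin(t)).
Answer: -3*atan(sin(t)).


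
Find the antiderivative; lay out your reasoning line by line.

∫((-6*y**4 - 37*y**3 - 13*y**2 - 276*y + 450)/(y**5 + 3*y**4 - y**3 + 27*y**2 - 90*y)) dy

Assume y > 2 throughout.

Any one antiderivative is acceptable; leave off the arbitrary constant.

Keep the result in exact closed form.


Step 1. Decompose ∫((-6*y**4 - 37*y**3 - 13*y**2 - 276*y + 450)/(y**5 + 3*y**4 - y**3 + 27*y**2 - 90*y)) dy by partial fractions, (-6*y**4 - 37*y**3 - 13*y**2 - 276*y + 450)/(y**5 + 3*y**4 - y**3 + 27*y**2 - 90*y) = -3/(y**2 + 9) + 2/(y + 5) - 3/(y - 2) - 5/y: now ∫(-5/y) dy + ∫(-3/(y - 2)) dy + ∫(2/(y + 5)) dy + ∫(-3/(y**2 + 9)) dy.
Step 2. Evaluate the standard form [assuming y > -5]: now 2*log(y + 5) + ∫(-5/y) dy + ∫(-3/(y - 2)) dy + ∫(-3/(y**2 + 9)) dy.
Step 3. Evaluate the standard form [assuming y > 2]: now -3*log(y - 2) + 2*log(y + 5) + ∫(-5/y) dy + ∫(-3/(y**2 + 9)) dy.
Step 4. Evaluate the standard form [assuming y > 0]: now -5*log(y) - 3*log(y - 2) + 2*log(y + 5) + ∫(-3/(y**2 + 9)) dy.
Step 5. Evaluate the standard form: now -5*log(y) - 3*log(y - 2) + 2*log(y + 5) - atan(y/3).
Answer: -5*log(y) - 3*log(y - 2) + 2*log(y + 5) - atan(y/3).


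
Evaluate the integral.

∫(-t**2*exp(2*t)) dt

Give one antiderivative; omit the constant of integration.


Answer: -t**2*exp(2*t)/2 + t*exp(2*t)/2 - exp(2*t)/4.


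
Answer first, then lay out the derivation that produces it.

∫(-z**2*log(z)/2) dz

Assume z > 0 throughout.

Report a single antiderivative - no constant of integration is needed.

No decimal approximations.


The answer is -z**3*log(z)/6 + z**3/18.
Step 1. Integrate ∫(-z**2*log(z)/2) dz by parts with u = log(z), dv = (-z**2/2) dz, so v = -z**3/6 [assuming z > 0]: now -z**3*log(z)/6 + ∫(z**2/6) dz.
Step 2. Evaluate the standard form: now -z**3*log(z)/6 + z**3/18.
Answer: -z**3*log(z)/6 + z**3/18.


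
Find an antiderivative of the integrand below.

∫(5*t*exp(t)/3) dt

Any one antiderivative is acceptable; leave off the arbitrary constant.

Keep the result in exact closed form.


Answer: 5*t*exp(t)/3 - 5*exp(t)/3.


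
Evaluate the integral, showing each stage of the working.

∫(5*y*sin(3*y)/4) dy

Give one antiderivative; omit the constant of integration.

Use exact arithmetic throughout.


Step 1. Integrate ∫(5*y*sin(3*y)/4) dy by parts with u = y, dv = (5*sin(3*y)/4) dy, so v = -5*cos(3*y)/12: now -5*y*cos(3*y)/12 + ∫(5*cos(3*y)/12) dy.
Step 2. Evaluate the standard form: now -5*y*cos(3*y)/12 + 5*sin(3*y)/36.
Answer: -5*y*cos(3*y)/12 + 5*sin(3*y)/36.


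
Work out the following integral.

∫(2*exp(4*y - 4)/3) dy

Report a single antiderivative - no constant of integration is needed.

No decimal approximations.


Answer: exp(4*y - 4)/6.


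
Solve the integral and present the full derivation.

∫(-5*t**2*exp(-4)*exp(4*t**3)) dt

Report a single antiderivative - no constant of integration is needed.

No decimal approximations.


Step 1. Substitute u = t**3 - 1, turning ∫(-5*t**2*exp(-4)*exp(4*t**3)) dt into ∫(-5*exp(4*u)/3) du: now ∫(-5*exp(4*u)/3) du.
Step 2. Evaluate the standard form: now -5*exp(4*u)/12.
Step 3. Substitute back u = t**3 - 1: now -5*exp(4*t**3 - 4)/12.
Answer: -5*exp(4*t**3 - 4)/12.


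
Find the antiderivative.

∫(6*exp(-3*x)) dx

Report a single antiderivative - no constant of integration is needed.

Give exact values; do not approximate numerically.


Answer: -2*exp(-3*x).


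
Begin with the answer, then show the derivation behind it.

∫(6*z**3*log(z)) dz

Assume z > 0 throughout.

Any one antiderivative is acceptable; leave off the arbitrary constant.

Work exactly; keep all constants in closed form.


The answer is 3*z**4*log(z)/2 - 3*z**4/8.
Step 1. Integrate ∫(6*z**3*log(z)) dz by parts with u = log(z), dv = (6*z**3) dz, so v = 3*z**4/2 [assuming z > 0]: now 3*z**4*log(z)/2 + ∫(-3*z**3/2) dz.
Step 2. Evaluate the standard form: now 3*z**4*log(z)/2 - 3*z**4/8.
Answer: 3*z**4*log(z)/2 - 3*z**4/8.


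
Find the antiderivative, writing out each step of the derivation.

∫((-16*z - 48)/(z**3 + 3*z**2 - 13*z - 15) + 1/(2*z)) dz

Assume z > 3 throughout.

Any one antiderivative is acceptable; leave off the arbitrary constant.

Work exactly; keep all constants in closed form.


Step 1. Rewrite: now ∫(1/(2*z)) dz + ∫((-16*z - 48)/(z**3 + 3*z**2 - 13*z - 15)) dz.
Step 2. Evaluate the standard form [assuming z > 0]: now log(z)/2 + ∫((-16*z - 48)/(z**3 + 3*z**2 - 13*z - 15)) dz.
Step 3. Decompose ∫((-16*z - 48)/(z**3 + 3*z**2 - 13*z - 15)) dz by partial fractions, (-16*z - 48)/(z**3 + 3*z**2 - 13*z - 15) = 1/(z + 5) + 2/(z + 1) - 3/(z - 3): now log(z)/2 + ∫(-3/(z - 3)) dz + ∫(2/(z + 1)) dz + ∫(1/(z + 5)) dz.
Step 4. Evaluate the standard form [assuming z > 3]: now log(z)/2 - 3*log(z - 3) + ∫(2/(z + 1)) dz + ∫(1/(z + 5)) dz.
Step 5. Evaluate the standard form [assuming z > -5]: now log(z)/2 - 3*log(z - 3) + log(z + 5) + ∫(2/(z + 1)) dz.
Step 6. Evaluate the standard form [assuming z > -1]: now log(z)/2 - 3*log(z - 3) + 2*log(z + 1) + log(z + 5).
Answer: log(z)/2 - 3*log(z - 3) + 2*log(z + 1) + log(z + 5).


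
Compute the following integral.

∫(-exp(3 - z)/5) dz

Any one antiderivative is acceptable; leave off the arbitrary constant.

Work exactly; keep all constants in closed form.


Answer: exp(3 - z)/5.


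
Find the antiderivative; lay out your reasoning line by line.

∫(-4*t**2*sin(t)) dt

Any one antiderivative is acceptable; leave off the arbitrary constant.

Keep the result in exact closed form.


Step 1. Integrate ∫(-4*t**2*sin(t)) dt by parts with u = t**2, dv = (-4*sin(t)) dt, so v = 4*cos(t): now 4*t**2*cos(t) + ∫(-8*t*cos(t)) dt.
Step 2. Integrate ∫(-8*t*cos(t)) dt by parts with u = t, dv = (-8*cos(t)) dt, so v = -8*sin(t): now 4*t**2*cos(t) - 8*t*sin(t) + ∫(8*sin(t)) dt.
Step 3. Evaluate the standard form: now 4*t**2*cos(t) - 8*t*sin(t) - 8*cos(t).
Answer: 4*t**2*cos(t) - 8*t*sin(t) - 8*cos(t).


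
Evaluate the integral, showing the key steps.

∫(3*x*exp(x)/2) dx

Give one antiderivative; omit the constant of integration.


Step 1. Integrate ∫(3*x*exp(x)/2) dx by parts with u = x, dv = (3*exp(x)/2) dx, so v = 3*exp(x)/2: now 3*x*exp(x)/2 + ∫(-3*exp(x)/2) dx.
Step 2. Evaluate the standard form: now 3*x*exp(x)/2 - 3*exp(x)/2.
Answer: 3*x*exp(x)/2 - 3*exp(x)/2.


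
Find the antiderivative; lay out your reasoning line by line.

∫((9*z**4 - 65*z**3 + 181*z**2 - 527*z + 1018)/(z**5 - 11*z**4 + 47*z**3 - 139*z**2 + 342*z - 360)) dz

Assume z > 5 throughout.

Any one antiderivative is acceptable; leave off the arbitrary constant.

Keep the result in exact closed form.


Step 1. Decompose ∫((9*z**4 - 65*z**3 + 181*z**2 - 527*z + 1018)/(z**5 - 11*z**4 + 47*z**3 - 139*z**2 + 342*z - 360)) dz by partial fractions, (9*z**4 - 65*z**3 + 181*z**2 - 527*z + 1018)/(z**5 - 11*z**4 + 47*z**3 - 139*z**2 + 342*z - 360) = 2/(z**2 + 9) + 4/(z - 2) + 1/(z - 4) + 4/(z - 5): now ∫(4/(z - 5)) dz + ∫(1/(z - 4)) dz + ∫(4/(z - 2)) dz + ∫(2/(z**2 + 9)) dz.
Step 2. Evaluate the standard form [assuming z > 2]: now 4*log(z - 2) + ∫(4/(z - 5)) dz + ∫(1/(z - 4)) dz + ∫(2/(z**2 + 9)) dz.
Step 3. Evaluate the standard form [assuming z > 5]: now 4*log(z - 5) + 4*log(z - 2) + ∫(1/(z - 4)) dz + ∫(2/(z**2 + 9)) dz.
Step 4. Evaluate the standard form [assuming z > 4]: now 4*log(z - 5) + log(z - 4) + 4*log(z - 2) + ∫(2/(z**2 + 9)) dz.
Step 5. Evaluate the standard form: now 4*log(z - 5) + log(z - 4) + 4*log(z - 2) + 2*atan(z/3)/3.
Answer: 4*log(z - 5) + log(z - 4) + 4*log(z - 2) + 2*atan(z/3)/3.


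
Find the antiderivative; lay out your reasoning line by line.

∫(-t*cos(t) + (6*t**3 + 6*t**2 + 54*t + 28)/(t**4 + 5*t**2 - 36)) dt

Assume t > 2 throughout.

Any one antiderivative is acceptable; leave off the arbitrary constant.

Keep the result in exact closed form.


Step 1. Rewrite: now ∫(-t*cos(t)) dt + ∫((6*t**3 + 6*t**2 + 54*t + 28)/(t**4 + 5*t**2 - 36)) dt.
Step 2. Integrate ∫(-t*cos(t)) dt by parts with u = t, dv = (-cos(t)) dt, so v = -sin(t): now -t*sin(t) + ∫((6*t**3 + 6*t**2 + 54*t + 28)/(t**4 + 5*t**2 - 36)) dt + ∫(sin(t)) dt.
Step 3. Evaluate the standard form: now -t*sin(t) - cos(t) + ∫((6*t**3 + 6*t**2 + 54*t + 28)/(t**4 + 5*t**2 - 36)) dt.
Step 4. Decompose ∫((6*t**3 + 6*t**2 + 54*t + 28)/(t**4 + 5*t**2 - 36)) dt by partial fractions, (6*t**3 + 6*t**2 + 54*t + 28)/(t**4 + 5*t**2 - 36) = 2/(t**2 + 9) + 2/(t + 2) + 4/(t - 2): now -t*sin(t) - cos(t) + ∫(4/(t - 2)) dt + ∫(2/(t + 2)) dt + ∫(2/(t**2 + 9)) dt.
Step 5. Evaluate the standard form [assuming t > 2]: now -t*sin(t) + 4*log(t - 2) - cos(t) + ∫(2/(t + 2)) dt + ∫(2/(t**2 + 9)) dt.
Step 6. Evaluate the standard form [assuming t > -2]: now -t*sin(t) + 4*log(t - 2) + 2*log(t + 2) - cos(t) + ∫(2/(t**2 + 9)) dt.
Step 7. Evaluate the standard form: now -t*sin(t) + 4*log(t - 2) + 2*log(t + 2) - cos(t) + 2*atan(t/3)/3.
Answer: -t*sin(t) + 4*log(t - 2) + 2*log(t + 2) - cos(t) + 2*atan(t/3)/3.


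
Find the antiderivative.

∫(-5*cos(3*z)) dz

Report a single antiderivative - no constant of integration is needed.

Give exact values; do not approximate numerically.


Answer: -5*sin(3*z)/3.


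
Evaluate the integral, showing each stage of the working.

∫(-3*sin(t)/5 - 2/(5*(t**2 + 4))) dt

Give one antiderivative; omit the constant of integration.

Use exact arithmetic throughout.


Step 1. Rewrite: now ∫(-2/(5*(t**2 + 4))) dt + ∫(-3*sin(t)/5) dt.
Step 2. Evaluate the standard form: now 3*cos(t)/5 + ∫(-2/(5*(t**2 + 4))) dt.
Step 3. Evaluate the standard form: now 3*cos(t)/5 - atan(t/2)/5.
Answer: 3*cos(t)/5 - atan(t/2)/5.


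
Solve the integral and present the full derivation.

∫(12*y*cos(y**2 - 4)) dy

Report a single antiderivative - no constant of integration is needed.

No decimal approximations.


Step 1. Substitute u = y**2 - 4, turning ∫(12*y*cos(y**2 - 4)) dy into ∫(6*cos(u)) du: now ∫(6*cos(u)) du.
Step 2. Evaluate the standard form: now 6*sin(u).
Step 3. Substitute back u = y**2 - 4: now 6*sin(y**2 - 4).
Answer: 6*sin(y**2 - 4).


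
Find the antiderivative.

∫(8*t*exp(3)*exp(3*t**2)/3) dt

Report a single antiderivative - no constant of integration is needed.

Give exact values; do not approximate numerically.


Answer: 4*exp(3*t**2 + 3)/9.


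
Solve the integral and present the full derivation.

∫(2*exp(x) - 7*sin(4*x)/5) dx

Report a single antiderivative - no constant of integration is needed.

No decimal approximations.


Step 1. Rewrite: now ∫(2*exp(x)) dx + ∫(-7*sin(4*x)/5) dx.
Step 2. Evaluate the standard form: now 2*exp(x) + ∫(-7*sin(4*x)/5) dx.
Step 3. Evaluate the standard form: now 2*exp(x) + 7*cos(4*x)/20.
Answer: 2*exp(x) + 7*cos(4*x)/20.


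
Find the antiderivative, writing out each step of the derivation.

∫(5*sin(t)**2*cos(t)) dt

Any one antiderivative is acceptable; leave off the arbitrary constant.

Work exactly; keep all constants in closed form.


Step 1. Substitute u = sin(t), turning ∫(5*sin(t)**2*cos(t)) dt into ∫(5*u**2) du: now ∫(5*u**2) du.
Step 2. Evaluate the standard form: now 5*u**3/3.
Step 3. Substitute back u = sin(t): now 5*sin(t)**3/3.
Answer: 5*sin(t)**3/3.


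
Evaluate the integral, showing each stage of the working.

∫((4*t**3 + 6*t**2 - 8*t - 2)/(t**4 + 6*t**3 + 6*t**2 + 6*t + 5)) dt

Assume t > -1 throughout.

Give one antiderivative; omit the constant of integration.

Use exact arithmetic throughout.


Step 1. Decompose ∫((4*t**3 + 6*t**2 - 8*t - 2)/(t**4 + 6*t**3 + 6*t**2 + 6*t + 5)) dt by partial fractions, (4*t**3 + 6*t**2 - 8*t - 2)/(t**4 + 6*t**3 + 6*t**2 + 6*t + 5) = -2/(t**2 + 1) + 3/(t + 5) + 1/(t + 1): now ∫(1/(t + 1)) dt + ∫(3/(t + 5)) dt + ∫(-2/(t**2 + 1)) dt.
Step 2. Evaluate the standard form [assuming t > -5]: now 3*log(t + 5) + ∫(1/(t + 1)) dt + ∫(-2/(t**2 + 1)) dt.
Step 3. Evaluate the standard form [assuming t > -1]: now log(t + 1) + 3*log(t + 5) + ∫(-2/(t**2 + 1)) dt.
Step 4. Evaluate the standard form: now log(t + 1) + 3*log(t + 5) - 2*atan(t).
Answer: log(t + 1) + 3*log(t + 5) - 2*atan(t).


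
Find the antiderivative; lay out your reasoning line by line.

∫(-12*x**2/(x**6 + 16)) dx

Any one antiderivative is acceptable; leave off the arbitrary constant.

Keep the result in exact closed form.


Step 1. Substitute u = x**3, turning ∫(-12*x**2/(x**6 + 16)) dx into ∫(-4/(u**2 + 16)) du: now ∫(-4/(u**2 + 16)) du.
Step 2. Evaluate the standard form: now -atan(u/4).
Step 3. Substitute back u = x**3: now -atan(x**3/4).
Answer: -atan(x**3/4).


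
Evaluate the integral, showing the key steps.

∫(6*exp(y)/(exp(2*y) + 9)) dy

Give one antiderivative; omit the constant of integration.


Step 1. Substitute u = exp(y), turning ∫(6*exp(y)/(exp(2*y) + 9)) dy into ∫(6/(u**2 + 9)) du: now ∫(6/(u**2 + 9)) du.
Step 2. Evaluate the standard form: now 2*atan(u/3).
Step 3. Substitute back u = exp(y): now 2*atan(exp(y)/3).
Answer: 2*atan(exp(y)/3).


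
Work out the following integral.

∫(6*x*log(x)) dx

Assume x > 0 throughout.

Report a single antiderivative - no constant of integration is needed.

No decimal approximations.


Answer: 3*x**2*log(x) - 3*x**2/2.


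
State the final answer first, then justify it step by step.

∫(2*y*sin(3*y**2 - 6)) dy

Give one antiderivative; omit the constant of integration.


The answer is -cos(3*y**2 - 6)/3.
Step 1. Substitute u = y**2 - 2, turning ∫(2*y*sin(3*y**2 - 6)) dy into ∫(sin(3*u)) du: now ∫(sin(3*u)) du.
Step 2. Evaluate the standard form: now -cos(3*u)/3.
Step 3. Substitute back u = y**2 - 2: now -cos(3*y**2 - 6)/3.
Answer: -cos(3*y**2 - 6)/3.


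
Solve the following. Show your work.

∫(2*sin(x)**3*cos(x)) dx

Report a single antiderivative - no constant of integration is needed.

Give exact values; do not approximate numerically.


Step 1. Substitute u = sin(x), turning ∫(2*sin(x)**3*cos(x)) dx into ∫(2*u**3) du: now ∫(2*u**3) du.
Step 2. Evaluate the standard form: now u**4/2.
Step 3. Substitute back u = sin(x): now sin(x)**4/2.
Answer: sin(x)**4/2.


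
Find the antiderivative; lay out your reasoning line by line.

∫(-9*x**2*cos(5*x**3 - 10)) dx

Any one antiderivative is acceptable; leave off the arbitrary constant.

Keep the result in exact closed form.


Step 1. Substitute u = x**3 - 2, turning ∫(-9*x**2*cos(5*x**3 - 10)) dx into ∫(-3*cos(5*u)) du: now ∫(-3*cos(5*u)) du.
Step 2. Evaluate the standard form: now -3*sin(5*u)/5.
Step 3. Substitute back u = x**3 - 2: now -3*sin(5*x**3 - 10)/5.
Answer: -3*sin(5*x**3 - 10)/5.


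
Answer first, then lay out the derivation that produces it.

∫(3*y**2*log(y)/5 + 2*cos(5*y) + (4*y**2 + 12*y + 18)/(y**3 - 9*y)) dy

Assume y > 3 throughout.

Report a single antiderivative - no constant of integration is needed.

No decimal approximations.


The answer is y**3*log(y)/5 - y**3/15 - 2*log(y) + 5*log(y - 3) + log(y + 3) + 2*sin(5*y)/5.
Step 1. Rewrite: now ∫(3*y**2*log(y)/5) dy + ∫((4*y**2 + 12*y + 18)/(y**3 - 9*y)) dy + ∫(2*cos(5*y)) dy.
Step 2. Decompose ∫((4*y**2 + 12*y + 18)/(y**3 - 9*y)) dy by partial fractions, (4*y**2 + 12*y + 18)/(y**3 - 9*y) = 1/(y + 3) + 5/(y - 3) - 2/y: now ∫(-2/y) dy + ∫(3*y**2*log(y)/5) dy + ∫(5/(y - 3)) dy + ∫(1/(y + 3)) dy + ∫(2*cos(5*y)) dy.
Step 3. Evaluate the standard form [assuming y > 0]: now -2*log(y) + ∫(3*y**2*log(y)/5) dy + ∫(5/(y - 3)) dy + ∫(1/(y + 3)) dy + ∫(2*cos(5*y)) dy.
Step 4. Evaluate the standard form [assuming y > 3]: now -2*log(y) + 5*log(y - 3) + ∫(3*y**2*log(y)/5) dy + ∫(1/(y + 3)) dy + ∫(2*cos(5*y)) dy.
Step 5. Evaluate the standard form [assuming y > -3]: now -2*log(y) + 5*log(y - 3) + log(y + 3) + ∫(3*y**2*log(y)/5) dy + ∫(2*cos(5*y)) dy.
Step 6. Evaluate the standard form: now -2*log(y) + 5*log(y - 3) + log(y + 3) + 2*sin(5*y)/5 + ∫(3*y**2*log(y)/5) dy.
Step 7. Integrate ∫(3*y**2*log(y)/5) dy by parts with u = log(y), dv = (3*y**2/5) dy, so v = y**3/5 [assuming y > 0]: now y**3*log(y)/5 - 2*log(y) + 5*log(y - 3) + log(y + 3) + 2*sin(5*y)/5 + ∫(-y**2/5) dy.
Step 8. Evaluate the standard form: now y**3*log(y)/5 - y**3/15 - 2*log(y) + 5*log(y - 3) + log(y + 3) + 2*sin(5*y)/5.
Answer: y**3*log(y)/5 - y**3/15 - 2*log(y) + 5*log(y - 3) + log(y + 3) + 2*sin(5*y)/5.


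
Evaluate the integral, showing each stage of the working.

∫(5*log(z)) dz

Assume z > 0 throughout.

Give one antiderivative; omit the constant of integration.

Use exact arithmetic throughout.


Step 1. Integrate ∫(5*log(z)) dz by parts with u = log(z), dv = (5) dz, so v = 5*z [assuming z > 0]: now 5*z*log(z) + ∫(-5) dz.
Step 2. Evaluate the standard form: now 5*z*log(z) - 5*z.
Answer: 5*z*log(z) - 5*z.


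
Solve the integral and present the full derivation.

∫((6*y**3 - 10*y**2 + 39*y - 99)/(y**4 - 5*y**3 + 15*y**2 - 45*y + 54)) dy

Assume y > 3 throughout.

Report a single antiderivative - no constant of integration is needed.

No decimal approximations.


Step 1. Decompose ∫((6*y**3 - 10*y**2 + 39*y - 99)/(y**4 - 5*y**3 + 15*y**2 - 45*y + 54)) dy by partial fractions, (6*y**3 - 10*y**2 + 39*y - 99)/(y**4 - 5*y**3 + 15*y**2 - 45*y + 54) = 3/(y**2 + 9) + 1/(y - 2) + 5/(y - 3): now ∫(5/(y - 3)) dy + ∫(1/(y - 2)) dy + ∫(3/(y**2 + 9)) dy.
Step 2. Evaluate the standard form [assuming y > 2]: now log(y - 2) + ∫(5/(y - 3)) dy + ∫(3/(y**2 + 9)) dy.
Step 3. Evaluate the standard form [assuming y > 3]: now 5*log(y - 3) + log(y - 2) + ∫(3/(y**2 + 9)) dy.
Step 4. Evaluate the standard form: now 5*log(y - 3) + log(y - 2) + atan(y/3).
Answer: 5*log(y - 3) + log(y - 2) + atan(y/3).


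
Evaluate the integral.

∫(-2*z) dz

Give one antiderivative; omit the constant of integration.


Answer: -z**2.


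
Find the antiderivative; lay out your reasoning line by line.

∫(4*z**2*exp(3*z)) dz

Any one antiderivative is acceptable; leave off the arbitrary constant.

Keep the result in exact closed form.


Step 1. Integrate ∫(4*z**2*exp(3*z)) dz by parts with u = z**2, dv = (4*exp(3*z)) dz, so v = 4*exp(3*z)/3: now 4*z**2*exp(3*z)/3 + ∫(-8*z*exp(3*z)/3) dz.
Step 2. Integrate ∫(-8*z*exp(3*z)/3) dz by parts with u = z, dv = (-8*exp(3*z)/3) dz, so v = -8*exp(3*z)/9: now 4*z**2*exp(3*z)/3 - 8*z*exp(3*z)/9 + ∫(8*exp(3*z)/9) dz.
Step 3. Evaluate the standard form: now 4*z**2*exp(3*z)/3 - 8*z*exp(3*z)/9 + 8*exp(3*z)/27.
Answer: 4*z**2*exp(3*z)/3 - 8*z*exp(3*z)/9 + 8*exp(3*z)/27.


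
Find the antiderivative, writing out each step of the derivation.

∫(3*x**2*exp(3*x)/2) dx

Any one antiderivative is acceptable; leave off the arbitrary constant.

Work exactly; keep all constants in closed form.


Step 1. Integrate ∫(3*x**2*exp(3*x)/2) dx by parts with u = x**2, dv = (3*exp(3*x)/2) dx, so v = exp(3*x)/2: now x**2*exp(3*x)/2 + ∫(-x*exp(3*x)) dx.
Step 2. Integrate ∫(-x*exp(3*x)) dx by parts with u = x, dv = (-exp(3*x)) dx, so v = -exp(3*x)/3: now x**2*exp(3*x)/2 - x*exp(3*x)/3 + ∫(exp(3*x)/3) dx.
Step 3. Evaluate the standard form: now x**2*exp(3*x)/2 - x*exp(3*x)/3 + exp(3*x)/9.
Answer: x**2*exp(3*x)/2 - x*exp(3*x)/3 + exp(3*x)/9.


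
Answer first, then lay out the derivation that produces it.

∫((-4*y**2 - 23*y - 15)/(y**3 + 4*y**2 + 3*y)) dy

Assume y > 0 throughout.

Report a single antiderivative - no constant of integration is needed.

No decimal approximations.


The answer is -5*log(y) - 2*log(y + 1) + 3*log(y + 3).
Step 1. Decompose ∫((-4*y**2 - 23*y - 15)/(y**3 + 4*y**2 + 3*y)) dy by partial fractions, (-4*y**2 - 23*y - 15)/(y**3 + 4*y**2 + 3*y) = 3/(y + 3) - 2/(y + 1) - 5/y: now ∫(-5/y) dy + ∫(-2/(y + 1)) dy + ∫(3/(y + 3)) dy.
Step 2. Evaluate the standard form [assuming y > -3]: now 3*log(y + 3) + ∫(-5/y) dy + ∫(-2/(y + 1)) dy.
Step 3. Evaluate the standard form [assuming y > 0]: now -5*log(y) + 3*log(y + 3) + ∫(-2/(y + 1)) dy.
Step 4. Evaluate the standard form [assuming y > -1]: now -5*log(y) - 2*log(y + 1) + 3*log(y + 3).
Answer: -5*log(y) - 2*log(y + 1) + 3*log(y + 3).


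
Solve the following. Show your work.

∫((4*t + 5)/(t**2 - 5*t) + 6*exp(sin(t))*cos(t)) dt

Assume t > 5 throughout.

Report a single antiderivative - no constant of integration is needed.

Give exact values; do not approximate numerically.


Step 1. Rewrite: now ∫((4*t + 5)/(t**2 - 5*t)) dt + ∫(6*exp(sin(t))*cos(t)) dt.
Step 2. Decompose ∫((4*t + 5)/(t**2 - 5*t)) dt by partial fractions, (4*t + 5)/(t**2 - 5*t) = 5/(t - 5) - 1/t: now ∫(-1/t) dt + ∫(6*exp(sin(t))*cos(t)) dt + ∫(5/(t - 5)) dt.
Step 3. Evaluate the standard form [assuming t > 0]: now -log(t) + ∫(6*exp(sin(t))*cos(t)) dt + ∫(5/(t - 5)) dt.
Step 4. Evaluate the standard form [assuming t > 5]: now -log(t) + 5*log(t - 5) + ∫(6*exp(sin(t))*cos(t)) dt.
Step 5. Substitute u = sin(t), turning ∫(6*exp(sin(t))*cos(t)) dt into ∫(6*exp(u)) du: now -log(t) + 5*log(t - 5) + ∫(6*exp(u)) du.
Step 6. Evaluate the standard form: now 6*exp(u) - log(t) + 5*log(t - 5).
Step 7. Substitute back u = sin(t): now 6*exp(sin(t)) - log(t) + 5*log(t - 5).
Answer: 6*exp(sin(t)) - log(t) + 5*log(t - 5).


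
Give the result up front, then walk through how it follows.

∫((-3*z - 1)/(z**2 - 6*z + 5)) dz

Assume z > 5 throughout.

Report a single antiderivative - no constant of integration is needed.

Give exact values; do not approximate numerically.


The answer is -4*log(z - 5) + log(z - 1).
Step 1. Decompose ∫((-3*z - 1)/(z**2 - 6*z + 5)) dz by partial fractions, (-3*z - 1)/(z**2 - 6*z + 5) = 1/(z - 1) - 4/(z - 5): now ∫(-4/(z - 5)) dz + ∫(1/(z - 1)) dz.
Step 2. Evaluate the standard form [assuming z > 1]: now log(z - 1) + ∫(-4/(z - 5)) dz.
Step 3. Evaluate the standard form [assuming z > 5]: now -4*log(z - 5) + log(z - 1).
Answer: -4*log(z - 5) + log(z - 1).


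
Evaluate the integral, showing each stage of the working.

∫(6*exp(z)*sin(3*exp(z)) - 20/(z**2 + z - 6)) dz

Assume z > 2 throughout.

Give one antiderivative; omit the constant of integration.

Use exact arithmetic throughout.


Step 1. Rewrite: now ∫(6*exp(z)*sin(3*exp(z))) dz + ∫(-20/(z**2 + z - 6)) dz.
Step 2. Decompose ∫(-20/(z**2 + z - 6)) dz by partial fractions, -20/(z**2 + z - 6) = 4/(z + 3) - 4/(z - 2): now ∫(6*exp(z)*sin(3*exp(z))) dz + ∫(-4/(z - 2)) dz + ∫(4/(z + 3)) dz.
Step 3. Evaluate the standard form [assuming z > -3]: now 4*log(z + 3) + ∫(6*exp(z)*sin(3*exp(z))) dz + ∫(-4/(z - 2)) dz.
Step 4. Evaluate the standard form [assuming z > 2]: now -4*log(z - 2) + 4*log(z + 3) + ∫(6*exp(z)*sin(3*exp(z))) dz.
Step 5. Substitute u = exp(z), turning ∫(6*exp(z)*sin(3*exp(z))) dz into ∫(6*sin(3*u)) du: now -4*log(z - 2) + 4*log(z + 3) + ∫(6*sin(3*u)) du.
Step 6. Evaluate the standard form: now -4*log(z - 2) + 4*log(z + 3) - 2*cos(3*u).
Step 7. Substitute back u = exp(z): now -4*log(z - 2) + 4*log(z + 3) - 2*cos(3*exp(z)).
Answer: -4*log(z - 2) + 4*log(z + 3) - 2*cos(3*exp(z)).


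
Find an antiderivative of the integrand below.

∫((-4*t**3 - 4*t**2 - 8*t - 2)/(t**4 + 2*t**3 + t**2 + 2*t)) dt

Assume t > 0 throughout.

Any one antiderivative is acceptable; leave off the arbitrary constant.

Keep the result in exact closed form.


Answer: -log(t) - 3*log(t + 2) - 2*atan(t).


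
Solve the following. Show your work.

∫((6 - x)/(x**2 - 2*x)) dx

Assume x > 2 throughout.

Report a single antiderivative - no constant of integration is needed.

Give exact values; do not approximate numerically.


Step 1. Decompose ∫((6 - x)/(x**2 - 2*x)) dx by partial fractions, (6 - x)/(x**2 - 2*x) = 2/(x - 2) - 3/x: now ∫(-3/x) dx + ∫(2/(x - 2)) dx.
Step 2. Evaluate the standard form [assuming x > 2]: now 2*log(x - 2) + ∫(-3/x) dx.
Step 3. Evaluate the standard form [assuming x > 0]: now -3*log(x) + 2*log(x - 2).
Answer: -3*log(x) + 2*log(x - 2).


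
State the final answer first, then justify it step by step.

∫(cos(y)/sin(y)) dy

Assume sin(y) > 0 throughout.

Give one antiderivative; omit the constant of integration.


The answer is log(sin(y)).
Step 1. Substitute u = sin(y), turning ∫(cos(y)/sin(y)) dy into ∫(1/u) du: now ∫(1/u) du.
Step 2. Evaluate the standard form [assuming u > 0]: now log(u).
Step 3. Substitute back u = sin(y): now log(sin(y)).
Answer: log(sin(y)).


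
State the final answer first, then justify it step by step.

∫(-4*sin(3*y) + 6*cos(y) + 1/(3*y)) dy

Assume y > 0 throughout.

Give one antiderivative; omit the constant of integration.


The answer is log(y)/3 + 6*sin(y) + 4*cos(3*y)/3.
Step 1. Rewrite: now ∫(1/(3*y)) dy + ∫(-4*sin(3*y)) dy + ∫(6*cos(y)) dy.
Step 2. Evaluate the standard form: now 4*cos(3*y)/3 + ∫(1/(3*y)) dy + ∫(6*cos(y)) dy.
Step 3. Evaluate the standard form: now 6*sin(y) + 4*cos(3*y)/3 + ∫(1/(3*y)) dy.
Step 4. Evaluate the standard form [assuming y > 0]: now log(y)/3 + 6*sin(y) + 4*cos(3*y)/3.
Answer: log(y)/3 + 6*sin(y) + 4*cos(3*y)/3.


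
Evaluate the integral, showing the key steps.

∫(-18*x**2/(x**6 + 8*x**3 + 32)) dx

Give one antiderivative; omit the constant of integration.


Step 1. Substitute u = x**3 + 4, turning ∫(-18*x**2/(x**6 + 8*x**3 + 32)) dx into ∫(-6/(u**2 + 16)) du: now ∫(-6/(u**2 + 16)) du.
Step 2. Evaluate the standard form: now -3*atan(u/4)/2.
Step 3. Substitute back u = x**3 + 4: now -3*atan(x**3/4 + 1)/2.
Answer: -3*atan(x**3/4 + 1)/2.


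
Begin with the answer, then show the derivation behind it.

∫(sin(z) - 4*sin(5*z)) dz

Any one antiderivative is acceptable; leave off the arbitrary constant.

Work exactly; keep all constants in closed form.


The answer is -cos(z) + 4*cos(5*z)/5.
Step 1. Rewrite: now ∫(sin(z)) dz + ∫(-4*sin(5*z)) dz.
Step 2. Evaluate the standard form: now 4*cos(5*z)/5 + ∫(sin(z)) dz.
Step 3. Evaluate the standard form: now -cos(z) + 4*cos(5*z)/5.
Answer: -cos(z) + 4*cos(5*z)/5.


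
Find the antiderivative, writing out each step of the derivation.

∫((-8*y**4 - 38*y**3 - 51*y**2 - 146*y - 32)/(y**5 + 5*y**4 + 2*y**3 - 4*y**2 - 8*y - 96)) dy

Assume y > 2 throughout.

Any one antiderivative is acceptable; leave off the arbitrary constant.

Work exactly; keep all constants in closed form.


Step 1. Decompose ∫((-8*y**4 - 38*y**3 - 51*y**2 - 146*y - 32)/(y**5 + 5*y**4 + 2*y**3 - 4*y**2 - 8*y - 96)) dy by partial fractions, (-8*y**4 - 38*y**3 - 51*y**2 - 146*y - 32)/(y**5 + 5*y**4 + 2*y**3 - 4*y**2 - 8*y - 96) = -1/(y**2 + 4) + 1/(y + 4) - 5/(y + 3) - 4/(y - 2): now ∫(-4/(y - 2)) dy + ∫(-5/(y + 3)) dy + ∫(1/(y + 4)) dy + ∫(-1/(y**2 + 4)) dy.
Step 2. Evaluate the standard form [assuming y > 2]: now -4*log(y - 2) + ∫(-5/(y + 3)) dy + ∫(1/(y + 4)) dy + ∫(-1/(y**2 + 4)) dy.
Step 3. Evaluate the standard form [assuming y > -4]: now -4*log(y - 2) + log(y + 4) + ∫(-5/(y + 3)) dy + ∫(-1/(y**2 + 4)) dy.
Step 4. Evaluate the standard form [assuming y > -3]: now -4*log(y - 2) - 5*log(y + 3) + log(y + 4) + ∫(-1/(y**2 + 4)) dy.
Step 5. Evaluate the standard form: now -4*log(y - 2) - 5*log(y + 3) + log(y + 4) - atan(y/2)/2.
Answer: -4*log(y - 2) - 5*log(y + 3) + log(y + 4) - atan(y/2)/2.


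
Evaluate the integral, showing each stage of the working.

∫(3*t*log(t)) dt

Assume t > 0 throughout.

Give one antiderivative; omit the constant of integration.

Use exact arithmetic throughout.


Step 1. Integrate ∫(3*t*log(t)) dt by parts with u = log(t), dv = (3*t) dt, so v = 3*t**2/2 [assuming t > 0]: now 3*t**2*log(t)/2 + ∫(-3*t/2) dt.
Step 2. Evaluate the standard form: now 3*t**2*log(t)/2 - 3*t**2/4.
Answer: 3*t**2*log(t)/2 - 3*t**2/4.
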